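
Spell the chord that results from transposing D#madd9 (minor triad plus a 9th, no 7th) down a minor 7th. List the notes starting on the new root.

D# down a minor 7th → E#. New chord: E# minor added-ninth.
root → E#
3rd (minor 3rd) → G#
5th (perfect 5th) → B#
9th (major 9th) → F##

E#, G#, B#, F##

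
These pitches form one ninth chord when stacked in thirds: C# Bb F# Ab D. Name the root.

Bb

Stacking in thirds gives Bb – D – F# – Ab – C#, so Bb is the root — Bb dominant seventh sharp nine sharp five.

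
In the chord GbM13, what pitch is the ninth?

GbM13 is built on Gb; its 9th is a major 9th above the root.
A second above G uses the letter A, and the major 9th above Gb is Ab.

Ab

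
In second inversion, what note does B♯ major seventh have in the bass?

F-double-sharp

B♯ major seventh in root position is B-sharp–D-double-sharp–F-double-sharp–A-double-sharp.
Second inversion places the fifth in the bass, which is F-double-sharp.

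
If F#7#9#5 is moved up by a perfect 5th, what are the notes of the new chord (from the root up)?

F# up a perfect 5th → C#. New chord: C# dominant seventh sharp nine sharp five.
root → C#
3rd (major 3rd) → E#
5th (augmented 5th) → G##
7th (minor 7th) → B
9th (augmented 9th) → D##

C#, E#, G##, B, D##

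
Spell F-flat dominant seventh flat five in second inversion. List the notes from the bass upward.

Cbb, Ebb, Fb, Ab

F-flat dominant seventh flat five = Fb–Ab–Cbb–Ebb; second inversion → fifth (Cbb) lowest.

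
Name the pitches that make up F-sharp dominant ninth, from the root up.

F-sharp dominant ninth: dominant ninth on F-sharp.
Root: F-sharp
Major 3rd (3rd): A-sharp
Perfect 5th (5th): C-sharp
Minor 7th (7th): E
Major 9th (9th): G-sharp

F-sharp, A-sharp, C-sharp, E, G-sharp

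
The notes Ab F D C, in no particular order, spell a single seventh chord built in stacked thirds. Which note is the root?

Stacking in thirds gives D – F – Ab – C, so D is the root — D half-diminished seventh.

D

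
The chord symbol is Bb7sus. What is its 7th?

Ab

Root of Bb7sus = Bb. The 7th is a minor 7th: Bb up a minor 7th → Ab.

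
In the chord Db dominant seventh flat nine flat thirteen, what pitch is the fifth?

Root of Db dominant seventh flat nine flat thirteen = D-flat. The 5th is a perfect 5th: D-flat up a perfect 5th → A-flat.

A-flat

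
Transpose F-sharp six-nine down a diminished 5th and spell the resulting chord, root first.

F-sharp down a diminished 5th → B-sharp. New chord: B-sharp six-nine.
Root: B-sharp
Major 3rd (3rd): D-double-sharp
Perfect 5th (5th): F-double-sharp
Major 6th (6th): G-double-sharp
Major 9th (9th): C-double-sharp

B-sharp, D-double-sharp, F-double-sharp, G-double-sharp, C-double-sharp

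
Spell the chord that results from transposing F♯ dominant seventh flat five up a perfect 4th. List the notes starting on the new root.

B  D-sharp  F  A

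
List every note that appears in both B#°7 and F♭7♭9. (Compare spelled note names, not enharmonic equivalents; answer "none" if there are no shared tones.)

B#°7 = B#, D#, F#, A.
F♭7♭9 = Fb, Ab, Cb, Ebb, Gbb.
Shared: none.

none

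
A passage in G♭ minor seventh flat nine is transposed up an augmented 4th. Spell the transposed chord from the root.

C, Eb, G, Bb, Db

Transposed root: Gb → C (augmented 4th up). So we spell C minor seventh flat nine:
- root: C
- minor 3rd: Eb
- perfect 5th: G
- minor 7th: Bb
- minor 9th: Db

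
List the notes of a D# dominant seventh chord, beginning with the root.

D# dominant seventh is a dominant seventh built on D-sharp.
- root: D-sharp
- major 3rd: F-double-sharp
- perfect 5th: A-sharp
- minor 7th: C-sharp

D-sharp  F-double-sharp  A-sharp  C-sharp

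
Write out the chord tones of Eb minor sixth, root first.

Root Eb, quality minor sixth:
root → Eb
3rd (minor 3rd) → Gb
5th (perfect 5th) → Bb
6th (major 6th) → C

Eb  Gb  Bb  C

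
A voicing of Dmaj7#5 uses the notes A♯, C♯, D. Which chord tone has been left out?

The full Dmaj7#5 chord is D, F♯, A♯, C♯.
Comparing with the voicing, the major 3rd (3rd) — F♯ — is absent.

F♯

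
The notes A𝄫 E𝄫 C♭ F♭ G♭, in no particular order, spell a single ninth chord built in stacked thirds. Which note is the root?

Stacking in thirds gives F♭ – A𝄫 – C♭ – E𝄫 – G♭, so F♭ is the root — F♭ minor ninth.

F♭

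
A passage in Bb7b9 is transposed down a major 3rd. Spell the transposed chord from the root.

Gb, Bb, Db, Fb, Abb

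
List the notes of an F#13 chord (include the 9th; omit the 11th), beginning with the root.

F#13 is a dominant thirteenth built on F#.
root → F#
3rd (major 3rd) → A#
5th (perfect 5th) → C#
7th (minor 7th) → E
9th (major 9th) → G#
13th (major 13th) → D#

F#, A#, C#, E, G#, D#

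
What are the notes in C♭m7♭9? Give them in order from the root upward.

C♭, E𝄫, G♭, B𝄫, D𝄫

C♭m7♭9 is a minor seventh flat nine built on C♭.
Root: C♭
Minor 3rd (3rd): E𝄫
Perfect 5th (5th): G♭
Minor 7th (7th): B𝄫
Minor 9th (9th): D𝄫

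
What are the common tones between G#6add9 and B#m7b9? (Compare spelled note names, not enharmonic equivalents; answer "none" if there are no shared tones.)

B♯, D♯, A♯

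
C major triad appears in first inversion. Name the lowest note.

E

C major triad = C–E–G. First inversion → third in the bass = E.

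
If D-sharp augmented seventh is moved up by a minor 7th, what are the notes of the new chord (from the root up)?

D# up a minor 7th → C#. New chord: C# augmented seventh.
C# — root
E# — major 3rd
G## — augmented 5th
B — minor 7th

C#, E#, G##, B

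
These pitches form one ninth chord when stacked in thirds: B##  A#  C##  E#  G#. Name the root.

Stacking in thirds gives A# – C## – E# – G# – B##, so A# is the root — A# dominant seventh sharp nine.

A#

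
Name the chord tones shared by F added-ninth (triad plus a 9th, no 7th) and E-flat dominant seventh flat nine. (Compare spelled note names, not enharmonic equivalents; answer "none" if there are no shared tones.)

G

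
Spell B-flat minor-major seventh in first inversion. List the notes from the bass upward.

D-flat, F, A, B-flat

In root position, B-flat minor-major seventh is B-flat–D-flat–F–A.
First inversion puts the third (D-flat) in the bass.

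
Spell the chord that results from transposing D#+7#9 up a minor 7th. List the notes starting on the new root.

C♯ E♯ G𝄪 B D𝄪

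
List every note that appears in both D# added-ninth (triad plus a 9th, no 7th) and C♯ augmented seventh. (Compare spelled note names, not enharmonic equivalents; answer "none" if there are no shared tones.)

D# added-ninth: D-sharp F-double-sharp A-sharp E-sharp
C♯ augmented seventh: C-sharp E-sharp G-double-sharp B
Common to both → E-sharp.

E-sharp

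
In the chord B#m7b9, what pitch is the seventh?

A♯

Root of B#m7b9 = B♯. The 7th is a minor 7th: B♯ up a minor 7th → A♯.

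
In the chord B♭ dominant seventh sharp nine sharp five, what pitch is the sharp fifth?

Root of B♭ dominant seventh sharp nine sharp five = Bb. The 5th is an augmented 5th: Bb up an augmented 5th → F#.

F#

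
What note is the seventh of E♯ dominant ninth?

D#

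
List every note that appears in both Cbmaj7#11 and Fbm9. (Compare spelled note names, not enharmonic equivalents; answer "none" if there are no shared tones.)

Cbmaj7#11 = Cb, Eb, Gb, Bb, F.
Fbm9 = Fb, Abb, Cb, Ebb, Gb.
Shared: Cb, Gb.

Cb – Gb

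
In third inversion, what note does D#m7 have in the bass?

D#m7 = D#–F#–A#–C#. Third inversion → seventh in the bass = C#.

C#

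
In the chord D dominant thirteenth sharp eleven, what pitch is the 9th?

Root of D dominant thirteenth sharp eleven = D. The 9th is a major 9th: D up a major 9th → E.

E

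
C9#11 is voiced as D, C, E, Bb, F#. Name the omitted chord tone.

The full C9#11 chord is C, E, G, Bb, D, F#.
Comparing with the voicing, the perfect 5th (5th) — G — is absent.

G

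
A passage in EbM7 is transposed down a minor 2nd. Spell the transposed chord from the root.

Transposed root: Eb → D (minor 2nd down). So we spell D major seventh:
D — root
F# — major 3rd
A — perfect 5th
C# — major 7th

D F# A C#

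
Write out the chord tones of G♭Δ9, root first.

Gb, Bb, Db, F, Ab

G♭Δ9: major ninth on Gb.
Root: Gb
Major 3rd (3rd): Bb
Perfect 5th (5th): Db
Major 7th (7th): F
Major 9th (9th): Ab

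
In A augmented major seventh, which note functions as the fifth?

Root of A augmented major seventh = A. The 5th is an augmented 5th: A up an augmented 5th → E-sharp.

E-sharp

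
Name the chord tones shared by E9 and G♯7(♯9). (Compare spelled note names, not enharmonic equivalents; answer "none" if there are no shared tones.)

E9: E G# B D F#
G♯7(♯9): G# B# D# F# A##
Common to both → G#, F#.

G#  F#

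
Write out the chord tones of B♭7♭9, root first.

B♭, D, F, A♭, C♭

Root B♭, quality dominant seventh flat nine:
Root: B♭
Major 3rd (3rd): D
Perfect 5th (5th): F
Minor 7th (7th): A♭
Minor 9th (9th): C♭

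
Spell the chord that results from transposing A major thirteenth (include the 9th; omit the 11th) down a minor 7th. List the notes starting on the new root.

A minor 7th down from A is B, so the new chord is B major thirteenth.
B — root
D# — major 3rd
F# — perfect 5th
A# — major 7th
C# — major 9th
G# — major 13th

B  D#  F#  A#  C#  G#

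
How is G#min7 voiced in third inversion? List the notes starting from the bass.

F# – G# – B – D#

In root position, G#min7 is G#–B–D#–F#.
Third inversion puts the seventh (F#) in the bass.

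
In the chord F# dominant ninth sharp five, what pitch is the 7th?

E

F# dominant ninth sharp five is built on F-sharp; its 7th is a minor 7th above the root.
A seventh above F uses the letter E, and the minor 7th above F-sharp is E.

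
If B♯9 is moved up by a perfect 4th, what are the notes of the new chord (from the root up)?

Transposed root: B# → E# (perfect 4th up). So we spell E# dominant ninth:
root → E#
3rd (major 3rd) → G##
5th (perfect 5th) → B#
7th (minor 7th) → D#
9th (major 9th) → F##

E# G## B# D# F##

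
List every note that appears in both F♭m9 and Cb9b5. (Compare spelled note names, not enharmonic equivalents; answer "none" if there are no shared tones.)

C♭

F♭m9 = F♭, A𝄫, C♭, E𝄫, G♭.
Cb9b5 = C♭, E♭, G𝄫, B𝄫, D♭.
Shared: C♭.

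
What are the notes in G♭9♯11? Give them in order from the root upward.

Gb – Bb – Db – Fb – Ab – C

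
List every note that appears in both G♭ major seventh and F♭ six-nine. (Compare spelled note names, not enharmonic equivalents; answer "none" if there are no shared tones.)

G♭ major seventh: Gb Bb Db F
F♭ six-nine: Fb Ab Cb Db Gb
Common to both → Gb, Db.

Gb, Db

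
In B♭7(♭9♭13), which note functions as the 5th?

F

B♭7(♭9♭13) is built on B♭; its 5th is a perfect 5th above the root.
A fifth above B uses the letter F, and the perfect 5th above B♭ is F.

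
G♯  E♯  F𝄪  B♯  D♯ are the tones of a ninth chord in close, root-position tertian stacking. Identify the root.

E♯

Stacking in thirds gives E♯ – G♯ – B♯ – D♯ – F𝄪, so E♯ is the root — E♯ minor ninth.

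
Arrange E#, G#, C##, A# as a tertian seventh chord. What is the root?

A#

Stacking in thirds gives A# – C## – E# – G#, so A# is the root — A# dominant seventh.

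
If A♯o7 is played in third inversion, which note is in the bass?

G

A♯o7 in root position is A♯–C♯–E–G.
Third inversion places the seventh in the bass, which is G.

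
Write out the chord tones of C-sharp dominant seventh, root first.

C-sharp dominant seventh: dominant seventh on C-sharp.
C-sharp — root
E-sharp — major 3rd
G-sharp — perfect 5th
B — minor 7th

C-sharp, E-sharp, G-sharp, B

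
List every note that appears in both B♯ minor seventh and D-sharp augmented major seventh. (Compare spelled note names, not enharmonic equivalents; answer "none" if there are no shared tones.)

D-sharp, F-double-sharp

B♯ minor seventh: B-sharp D-sharp F-double-sharp A-sharp
D-sharp augmented major seventh: D-sharp F-double-sharp A-double-sharp C-double-sharp
Common to both → D-sharp, F-double-sharp.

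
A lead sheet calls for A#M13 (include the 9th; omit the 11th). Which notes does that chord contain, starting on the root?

A#, C##, E#, G##, B#, F##

A#M13 is a major thirteenth built on A#.
- root: A#
- major 3rd: C##
- perfect 5th: E#
- major 7th: G##
- major 9th: B#
- major 13th: F##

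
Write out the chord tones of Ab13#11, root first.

Ab, C, Eb, Gb, Bb, D, F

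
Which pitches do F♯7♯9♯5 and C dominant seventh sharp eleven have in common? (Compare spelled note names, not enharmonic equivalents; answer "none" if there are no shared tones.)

F# – E

F♯7♯9♯5: F# A# C## E G##
C dominant seventh sharp eleven: C E G Bb F#
Common to both → F#, E.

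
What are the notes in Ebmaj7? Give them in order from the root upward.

Root Eb, quality major seventh:
Root: Eb
Major 3rd (3rd): G
Perfect 5th (5th): Bb
Major 7th (7th): D

Eb  G  Bb  D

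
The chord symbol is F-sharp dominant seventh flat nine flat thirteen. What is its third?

Root of F-sharp dominant seventh flat nine flat thirteen = F#. The 3rd is a major 3rd: F# up a major 3rd → A#.

A#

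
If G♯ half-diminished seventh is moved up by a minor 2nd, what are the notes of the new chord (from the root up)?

Transposed root: G-sharp → A (minor 2nd up). So we spell A half-diminished seventh:
- root: A
- minor 3rd: C
- diminished 5th: E-flat
- minor 7th: G

A – C – E-flat – G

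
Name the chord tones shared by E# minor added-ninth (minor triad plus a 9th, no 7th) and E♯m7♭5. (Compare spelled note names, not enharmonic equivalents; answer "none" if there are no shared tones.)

E# – G#

E# minor added-ninth: E# G# B# F##
E♯m7♭5: E# G# B D#
Common to both → E#, G#.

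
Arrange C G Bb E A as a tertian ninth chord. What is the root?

A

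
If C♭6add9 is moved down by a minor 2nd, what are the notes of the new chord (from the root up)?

Bb – D – F – G – C

Transposed root: Cb → Bb (minor 2nd down). So we spell Bb six-nine:
- root: Bb
- major 3rd: D
- perfect 5th: F
- major 6th: G
- major 9th: C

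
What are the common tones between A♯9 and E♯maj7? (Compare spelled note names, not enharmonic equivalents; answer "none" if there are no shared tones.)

E♯ – B♯

A♯9: A♯ C𝄪 E♯ G♯ B♯
E♯maj7: E♯ G𝄪 B♯ D𝄪
Common to both → E♯, B♯.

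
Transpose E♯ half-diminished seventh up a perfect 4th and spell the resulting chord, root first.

A perfect 4th up from E-sharp is A-sharp, so the new chord is A-sharp half-diminished seventh.
A-sharp — root
C-sharp — minor 3rd
E — diminished 5th
G-sharp — minor 7th

A-sharp, C-sharp, E, G-sharp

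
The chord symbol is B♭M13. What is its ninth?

Root of B♭M13 = Bb. The 9th is a major 9th: Bb up a major 9th → C.

C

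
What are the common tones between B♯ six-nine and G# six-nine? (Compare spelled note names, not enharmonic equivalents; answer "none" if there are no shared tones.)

B-sharp

B♯ six-nine = B-sharp, D-double-sharp, F-double-sharp, G-double-sharp, C-double-sharp.
G# six-nine = G-sharp, B-sharp, D-sharp, E-sharp, A-sharp.
Shared: B-sharp.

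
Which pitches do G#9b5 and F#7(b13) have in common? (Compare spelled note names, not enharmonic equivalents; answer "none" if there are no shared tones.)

G#9b5 = G#, B#, D, F#, A#.
F#7(b13) = F#, A#, C#, E, D.
Shared: D, F#, A#.

D – F# – A#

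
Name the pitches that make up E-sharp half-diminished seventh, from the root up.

E-sharp half-diminished seventh is a half-diminished seventh built on E-sharp.
E-sharp — root
G-sharp — minor 3rd
B — diminished 5th
D-sharp — minor 7th

E-sharp G-sharp B D-sharp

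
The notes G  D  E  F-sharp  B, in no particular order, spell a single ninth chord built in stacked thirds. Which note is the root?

Arranged so that each adjacent pair is a third by letter name: E – G – B – D – F-sharp.
The bottom of that stack, E, is the root (this is E minor ninth).

E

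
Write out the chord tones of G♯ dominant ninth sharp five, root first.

G♯ dominant ninth sharp five: dominant ninth sharp five on G-sharp.
Root: G-sharp
Major 3rd (3rd): B-sharp
Augmented 5th (5th): D-double-sharp
Minor 7th (7th): F-sharp
Major 9th (9th): A-sharp

G-sharp, B-sharp, D-double-sharp, F-sharp, A-sharp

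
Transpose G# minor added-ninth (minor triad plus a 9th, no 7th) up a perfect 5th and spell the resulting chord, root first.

D-sharp – F-sharp – A-sharp – E-sharp

Transposed root: G-sharp → D-sharp (perfect 5th up). So we spell D-sharp minor added-ninth:
D-sharp — root
F-sharp — minor 3rd
A-sharp — perfect 5th
E-sharp — major 9th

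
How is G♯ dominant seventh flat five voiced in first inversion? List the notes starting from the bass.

B# – D – F# – G#

In root position, G♯ dominant seventh flat five is G#–B#–D–F#.
First inversion puts the third (B#) in the bass.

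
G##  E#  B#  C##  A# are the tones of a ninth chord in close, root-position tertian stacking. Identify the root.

Stacking in thirds gives A# – C## – E# – G## – B#, so A# is the root — A# major ninth.

A#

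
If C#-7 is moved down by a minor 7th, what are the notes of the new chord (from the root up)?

D# F# A# C#

A minor 7th down from C# is D#, so the new chord is D# minor seventh.
D# — root
F# — minor 3rd
A# — perfect 5th
C# — minor 7th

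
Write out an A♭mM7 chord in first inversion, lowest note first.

A♭mM7 = Ab–Cb–Eb–G; first inversion → third (Cb) lowest.

Cb – Eb – G – Ab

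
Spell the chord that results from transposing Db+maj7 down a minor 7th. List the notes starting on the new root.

Db down a minor 7th → Eb. New chord: Eb augmented major seventh.
Eb — root
G — major 3rd
B — augmented 5th
D — major 7th

Eb  G  B  D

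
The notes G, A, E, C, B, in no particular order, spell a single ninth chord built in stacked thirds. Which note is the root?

A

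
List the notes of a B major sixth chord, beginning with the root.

B major sixth is a major sixth built on B.
- root: B
- major 3rd: D-sharp
- perfect 5th: F-sharp
- major 6th: G-sharp

B D-sharp F-sharp G-sharp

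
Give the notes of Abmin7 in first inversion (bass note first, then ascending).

C♭, E♭, G♭, A♭

In root position, Abmin7 is A♭–C♭–E♭–G♭.
First inversion puts the third (C♭) in the bass.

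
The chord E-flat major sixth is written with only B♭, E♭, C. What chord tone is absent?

E-flat major sixth = E♭, G, B♭, C. The voicing lacks the 3rd (major 3rd), G.

G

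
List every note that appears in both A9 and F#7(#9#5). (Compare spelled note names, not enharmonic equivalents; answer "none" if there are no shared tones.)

A9: A C# E G B
F#7(#9#5): F# A# C## E G##
Common to both → E.

E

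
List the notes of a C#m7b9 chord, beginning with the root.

C♯, E, G♯, B, D

Root C♯, quality minor seventh flat nine:
root → C♯
3rd (minor 3rd) → E
5th (perfect 5th) → G♯
7th (minor 7th) → B
9th (minor 9th) → D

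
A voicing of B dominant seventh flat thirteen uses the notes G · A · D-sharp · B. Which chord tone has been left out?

F-sharp

B dominant seventh flat thirteen = B, D-sharp, F-sharp, A, G. The voicing lacks the 5th (perfect 5th), F-sharp.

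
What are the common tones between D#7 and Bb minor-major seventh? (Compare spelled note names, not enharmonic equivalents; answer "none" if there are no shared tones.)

none

D#7 = D#, F##, A#, C#.
Bb minor-major seventh = Bb, Db, F, A.
Shared: none.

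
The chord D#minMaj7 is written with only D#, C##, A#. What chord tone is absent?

F#

The full D#minMaj7 chord is D#, F#, A#, C##.
Comparing with the voicing, the minor 3rd (3rd) — F# — is absent.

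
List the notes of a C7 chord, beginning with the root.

C  E  G  B♭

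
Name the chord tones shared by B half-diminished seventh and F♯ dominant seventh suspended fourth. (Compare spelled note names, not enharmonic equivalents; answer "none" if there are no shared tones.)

B half-diminished seventh: B D F A
F♯ dominant seventh suspended fourth: F# B C# E
Common to both → B.

B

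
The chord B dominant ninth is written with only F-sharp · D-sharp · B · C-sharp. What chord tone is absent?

The full B dominant ninth chord is B, D-sharp, F-sharp, A, C-sharp.
Comparing with the voicing, the minor 7th (7th) — A — is absent.

A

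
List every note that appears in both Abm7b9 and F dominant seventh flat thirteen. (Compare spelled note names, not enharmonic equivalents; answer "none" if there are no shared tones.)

E♭

Abm7b9: A♭ C♭ E♭ G♭ B𝄫
F dominant seventh flat thirteen: F A C E♭ D♭
Common to both → E♭.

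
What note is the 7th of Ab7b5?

Ab7b5 is built on Ab; its 7th is a minor 7th above the root.
A seventh above A uses the letter G, and the minor 7th above Ab is Gb.

Gb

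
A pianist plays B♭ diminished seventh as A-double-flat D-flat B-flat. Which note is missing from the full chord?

F-flat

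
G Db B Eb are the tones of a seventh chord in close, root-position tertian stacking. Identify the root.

Stacking in thirds gives Eb – G – B – Db, so Eb is the root — Eb augmented seventh.

Eb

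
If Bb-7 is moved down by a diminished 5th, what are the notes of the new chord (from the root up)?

E – G – B – D

Transposed root: Bb → E (diminished 5th down). So we spell E minor seventh:
- root: E
- minor 3rd: G
- perfect 5th: B
- minor 7th: D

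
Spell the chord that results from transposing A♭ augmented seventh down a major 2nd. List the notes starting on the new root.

Gb  Bb  D  Fb

A major 2nd down from Ab is Gb, so the new chord is Gb augmented seventh.
- root: Gb
- major 3rd: Bb
- augmented 5th: D
- minor 7th: Fb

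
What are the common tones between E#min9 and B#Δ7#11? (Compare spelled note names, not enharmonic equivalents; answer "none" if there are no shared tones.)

B♯, F𝄪

E#min9 = E♯, G♯, B♯, D♯, F𝄪.
B#Δ7#11 = B♯, D𝄪, F𝄪, A𝄪, E𝄪.
Shared: B♯, F𝄪.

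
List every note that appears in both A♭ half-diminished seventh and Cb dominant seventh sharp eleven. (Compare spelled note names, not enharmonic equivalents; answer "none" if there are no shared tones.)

A♭ half-diminished seventh = A-flat, C-flat, E-double-flat, G-flat.
Cb dominant seventh sharp eleven = C-flat, E-flat, G-flat, B-double-flat, F.
Shared: C-flat, G-flat.

C-flat G-flat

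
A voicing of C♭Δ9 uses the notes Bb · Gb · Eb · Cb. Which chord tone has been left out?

The full C♭Δ9 chord is Cb, Eb, Gb, Bb, Db.
Comparing with the voicing, the major 9th (9th) — Db — is absent.

Db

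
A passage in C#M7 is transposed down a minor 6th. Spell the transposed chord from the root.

E# G## B# D##

A minor 6th down from C# is E#, so the new chord is E# major seventh.
Root: E#
Major 3rd (3rd): G##
Perfect 5th (5th): B#
Major 7th (7th): D##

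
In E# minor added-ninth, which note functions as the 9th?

F##

Root of E# minor added-ninth = E#. The 9th is a major 9th: E# up a major 9th → F##.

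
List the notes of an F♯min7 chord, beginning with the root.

Root F#, quality minor seventh:
root → F#
3rd (minor 3rd) → A
5th (perfect 5th) → C#
7th (minor 7th) → E

F#, A, C#, E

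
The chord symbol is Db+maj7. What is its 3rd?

F

Root of Db+maj7 = Db. The 3rd is a major 3rd: Db up a major 3rd → F.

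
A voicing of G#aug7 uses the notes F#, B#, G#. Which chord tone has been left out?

D##

The full G#aug7 chord is G#, B#, D##, F#.
Comparing with the voicing, the augmented 5th (5th) — D## — is absent.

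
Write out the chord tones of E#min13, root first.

E# G# B# D# F## A# C##

E#min13 is a minor thirteenth built on E#.
E# — root
G# — minor 3rd
B# — perfect 5th
D# — minor 7th
F## — major 9th
A# — perfect 11th
C## — major 13th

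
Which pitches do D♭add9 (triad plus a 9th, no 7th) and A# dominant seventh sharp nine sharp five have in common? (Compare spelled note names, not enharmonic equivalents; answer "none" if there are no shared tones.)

none

D♭add9: Db F Ab Eb
A# dominant seventh sharp nine sharp five: A# C## E## G# B##
Common to both → none.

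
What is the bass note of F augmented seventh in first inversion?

A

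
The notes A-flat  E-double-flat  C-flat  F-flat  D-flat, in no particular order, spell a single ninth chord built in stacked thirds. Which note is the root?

Arranged so that each adjacent pair is a third by letter name: D-flat – F-flat – A-flat – C-flat – E-double-flat.
The bottom of that stack, D-flat, is the root (this is D-flat minor seventh flat nine).

D-flat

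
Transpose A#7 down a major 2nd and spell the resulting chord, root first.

G♯  B♯  D♯  F♯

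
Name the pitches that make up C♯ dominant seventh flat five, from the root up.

C♯ dominant seventh flat five is a dominant seventh flat five built on C-sharp.
Root: C-sharp
Major 3rd (3rd): E-sharp
Diminished 5th (5th): G
Minor 7th (7th): B

C-sharp  E-sharp  G  B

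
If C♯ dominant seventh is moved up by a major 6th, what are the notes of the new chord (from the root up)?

A#, C##, E#, G#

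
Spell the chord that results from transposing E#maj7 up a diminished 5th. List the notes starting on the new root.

E♯ up a diminished 5th → B. New chord: B major seventh.
root → B
3rd (major 3rd) → D♯
5th (perfect 5th) → F♯
7th (major 7th) → A♯

B, D♯, F♯, A♯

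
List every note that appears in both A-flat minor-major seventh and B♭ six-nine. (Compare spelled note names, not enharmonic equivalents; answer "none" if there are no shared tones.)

G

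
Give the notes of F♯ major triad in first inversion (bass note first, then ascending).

A#  C#  F#

In root position, F♯ major triad is F#–A#–C#.
First inversion puts the third (A#) in the bass.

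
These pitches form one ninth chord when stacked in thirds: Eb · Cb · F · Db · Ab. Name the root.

Db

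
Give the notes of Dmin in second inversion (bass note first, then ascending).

A, D, F

In root position, Dmin is D–F–A.
Second inversion puts the fifth (A) in the bass.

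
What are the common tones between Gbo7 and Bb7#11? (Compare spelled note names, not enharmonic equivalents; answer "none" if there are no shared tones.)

Gbo7 = G♭, B𝄫, D𝄫, F𝄫.
Bb7#11 = B♭, D, F, A♭, E.
Shared: none.

none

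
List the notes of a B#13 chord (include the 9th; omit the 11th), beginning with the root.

Root B#, quality dominant thirteenth:
- root: B#
- major 3rd: D##
- perfect 5th: F##
- minor 7th: A#
- major 9th: C##
- major 13th: G##

B#, D##, F##, A#, C##, G##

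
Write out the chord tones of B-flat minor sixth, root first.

B-flat – D-flat – F – G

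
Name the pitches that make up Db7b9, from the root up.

Db, F, Ab, Cb, Ebb

Root Db, quality dominant seventh flat nine:
Db — root
F — major 3rd
Ab — perfect 5th
Cb — minor 7th
Ebb — minor 9th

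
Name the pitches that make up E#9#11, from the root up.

E# G## B# D# F## A##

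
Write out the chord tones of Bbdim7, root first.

Bbdim7 is a diminished seventh built on Bb.
root → Bb
3rd (minor 3rd) → Db
5th (diminished 5th) → Fb
7th (diminished 7th) → Abb

Bb – Db – Fb – Abb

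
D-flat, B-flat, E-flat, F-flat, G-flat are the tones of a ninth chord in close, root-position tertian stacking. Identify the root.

Stacking in thirds gives E-flat – G-flat – B-flat – D-flat – F-flat, so E-flat is the root — E-flat minor seventh flat nine.

E-flat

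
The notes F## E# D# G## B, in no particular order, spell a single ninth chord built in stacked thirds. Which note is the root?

E#

Stacking in thirds gives E# – G## – B – D# – F##, so E# is the root — E# dominant ninth flat five.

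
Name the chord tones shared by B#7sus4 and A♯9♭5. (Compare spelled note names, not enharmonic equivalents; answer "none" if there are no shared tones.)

B#7sus4 = B#, E#, F##, A#.
A♯9♭5 = A#, C##, E, G#, B#.
Shared: B#, A#.

B# – A#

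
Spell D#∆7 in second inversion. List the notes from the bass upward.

D#∆7 = D#–F##–A#–C##; second inversion → fifth (A#) lowest.

A# C## D# F##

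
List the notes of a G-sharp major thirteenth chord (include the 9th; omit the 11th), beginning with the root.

G-sharp B-sharp D-sharp F-double-sharp A-sharp E-sharp

G-sharp major thirteenth: major thirteenth on G-sharp.
root → G-sharp
3rd (major 3rd) → B-sharp
5th (perfect 5th) → D-sharp
7th (major 7th) → F-double-sharp
9th (major 9th) → A-sharp
13th (major 13th) → E-sharp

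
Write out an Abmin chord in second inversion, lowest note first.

Eb  Ab  Cb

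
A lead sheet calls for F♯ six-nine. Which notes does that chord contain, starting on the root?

F-sharp  A-sharp  C-sharp  D-sharp  G-sharp

F♯ six-nine is a six-nine built on F-sharp.
- root: F-sharp
- major 3rd: A-sharp
- perfect 5th: C-sharp
- major 6th: D-sharp
- major 9th: G-sharp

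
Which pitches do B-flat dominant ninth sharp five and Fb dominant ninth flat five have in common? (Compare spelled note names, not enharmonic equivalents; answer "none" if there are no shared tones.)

A-flat

B-flat dominant ninth sharp five: B-flat D F-sharp A-flat C
Fb dominant ninth flat five: F-flat A-flat C-double-flat E-double-flat G-flat
Common to both → A-flat.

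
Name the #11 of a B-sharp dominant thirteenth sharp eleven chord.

E##

Root of B-sharp dominant thirteenth sharp eleven = B#. The 11th is an augmented 11th: B# up an augmented 11th → E##.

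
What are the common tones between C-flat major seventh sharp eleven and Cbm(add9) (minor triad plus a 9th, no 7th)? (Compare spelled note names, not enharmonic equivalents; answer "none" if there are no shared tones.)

C-flat major seventh sharp eleven: C♭ E♭ G♭ B♭ F
Cbm(add9): C♭ E𝄫 G♭ D♭
Common to both → C♭, G♭.

C♭ G♭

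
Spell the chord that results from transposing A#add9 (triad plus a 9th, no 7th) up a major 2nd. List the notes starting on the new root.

B#  D##  F##  C##

A# up a major 2nd → B#. New chord: B# added-ninth.
- root: B#
- major 3rd: D##
- perfect 5th: F##
- major 9th: C##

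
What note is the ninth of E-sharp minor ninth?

Root of E-sharp minor ninth = E-sharp. The 9th is a major 9th: E-sharp up a major 9th → F-double-sharp.

F-double-sharp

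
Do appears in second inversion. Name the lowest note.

Ab

Do in root position is D–F–Ab.
Second inversion places the fifth in the bass, which is Ab.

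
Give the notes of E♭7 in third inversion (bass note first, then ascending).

E♭7 = E♭–G–B♭–D♭; third inversion → seventh (D♭) lowest.

D♭ – E♭ – G – B♭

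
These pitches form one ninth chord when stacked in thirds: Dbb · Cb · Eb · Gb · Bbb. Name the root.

Stacking in thirds gives Cb – Eb – Gb – Bbb – Dbb, so Cb is the root — Cb dominant seventh flat nine.

Cb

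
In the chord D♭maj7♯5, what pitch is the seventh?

C

D♭maj7♯5 is built on Db; its 7th is a major 7th above the root.
A seventh above D uses the letter C, and the major 7th above Db is C.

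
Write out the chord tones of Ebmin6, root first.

Eb Gb Bb C

Ebmin6: minor sixth on Eb.
Root: Eb
Minor 3rd (3rd): Gb
Perfect 5th (5th): Bb
Major 6th (6th): C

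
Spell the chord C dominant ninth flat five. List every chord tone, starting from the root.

C dominant ninth flat five: dominant ninth flat five on C.
C — root
E — major 3rd
G-flat — diminished 5th
B-flat — minor 7th
D — major 9th

C E G-flat B-flat D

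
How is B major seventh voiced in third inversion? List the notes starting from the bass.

In root position, B major seventh is B–D-sharp–F-sharp–A-sharp.
Third inversion puts the seventh (A-sharp) in the bass.

A-sharp  B  D-sharp  F-sharp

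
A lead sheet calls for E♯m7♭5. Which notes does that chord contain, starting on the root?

E♯m7♭5: half-diminished seventh on E#.
root → E#
3rd (minor 3rd) → G#
5th (diminished 5th) → B
7th (minor 7th) → D#

E#  G#  B  D#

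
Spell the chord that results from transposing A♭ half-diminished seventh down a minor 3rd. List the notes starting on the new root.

F  Ab  Cb  Eb

Ab down a minor 3rd → F. New chord: F half-diminished seventh.
F — root
Ab — minor 3rd
Cb — diminished 5th
Eb — minor 7th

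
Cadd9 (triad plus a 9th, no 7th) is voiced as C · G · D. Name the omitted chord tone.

E

Cadd9 = C, E, G, D. The voicing lacks the 3rd (major 3rd), E.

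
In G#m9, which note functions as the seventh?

Root of G#m9 = G♯. The 7th is a minor 7th: G♯ up a minor 7th → F♯.

F♯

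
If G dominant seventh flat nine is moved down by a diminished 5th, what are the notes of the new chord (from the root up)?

A diminished 5th down from G is C-sharp, so the new chord is C-sharp dominant seventh flat nine.
C-sharp — root
E-sharp — major 3rd
G-sharp — perfect 5th
B — minor 7th
D — minor 9th

C-sharp  E-sharp  G-sharp  B  D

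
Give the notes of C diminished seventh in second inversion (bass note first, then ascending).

G♭  B𝄫  C  E♭

In root position, C diminished seventh is C–E♭–G♭–B𝄫.
Second inversion puts the fifth (G♭) in the bass.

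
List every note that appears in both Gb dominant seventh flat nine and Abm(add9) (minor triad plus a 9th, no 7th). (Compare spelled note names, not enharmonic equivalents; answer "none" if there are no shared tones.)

Gb dominant seventh flat nine: Gb Bb Db Fb Abb
Abm(add9): Ab Cb Eb Bb
Common to both → Bb.

Bb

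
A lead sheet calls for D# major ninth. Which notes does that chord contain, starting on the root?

D♯, F𝄪, A♯, C𝄪, E♯

D# major ninth: major ninth on D♯.
D♯ — root
F𝄪 — major 3rd
A♯ — perfect 5th
C𝄪 — major 7th
E♯ — major 9th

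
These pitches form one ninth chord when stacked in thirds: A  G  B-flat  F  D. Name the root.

G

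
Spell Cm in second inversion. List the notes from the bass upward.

Cm = C–Eb–G; second inversion → fifth (G) lowest.

G, C, Eb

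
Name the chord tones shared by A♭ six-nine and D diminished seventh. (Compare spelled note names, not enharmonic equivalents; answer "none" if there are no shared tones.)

A-flat – F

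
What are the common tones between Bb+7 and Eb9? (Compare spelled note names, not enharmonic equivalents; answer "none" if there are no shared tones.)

Bb+7: Bb D F# Ab
Eb9: Eb G Bb Db F
Common to both → Bb.

Bb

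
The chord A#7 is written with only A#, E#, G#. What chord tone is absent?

The full A#7 chord is A#, C##, E#, G#.
Comparing with the voicing, the major 3rd (3rd) — C## — is absent.

C##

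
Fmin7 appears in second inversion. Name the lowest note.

C

Fmin7 = F–Ab–C–Eb. Second inversion → fifth in the bass = C.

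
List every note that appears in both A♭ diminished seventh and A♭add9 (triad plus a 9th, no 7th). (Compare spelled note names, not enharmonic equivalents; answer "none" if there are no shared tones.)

A♭ diminished seventh = Ab, Cb, Ebb, Gbb.
A♭add9 = Ab, C, Eb, Bb.
Shared: Ab.

Ab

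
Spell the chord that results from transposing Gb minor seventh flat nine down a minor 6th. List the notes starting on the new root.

A minor 6th down from Gb is Bb, so the new chord is Bb minor seventh flat nine.
Root: Bb
Minor 3rd (3rd): Db
Perfect 5th (5th): F
Minor 7th (7th): Ab
Minor 9th (9th): Cb

Bb – Db – F – Ab – Cb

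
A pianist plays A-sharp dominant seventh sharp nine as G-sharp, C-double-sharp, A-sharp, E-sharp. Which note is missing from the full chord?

B-double-sharp

The full A-sharp dominant seventh sharp nine chord is A-sharp, C-double-sharp, E-sharp, G-sharp, B-double-sharp.
Comparing with the voicing, the augmented 9th (9th) — B-double-sharp — is absent.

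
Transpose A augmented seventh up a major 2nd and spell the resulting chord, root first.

B D# F## A

A major 2nd up from A is B, so the new chord is B augmented seventh.
B — root
D# — major 3rd
F## — augmented 5th
A — minor 7th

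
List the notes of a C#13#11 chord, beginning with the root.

C# E# G# B D# F## A#

C#13#11: dominant thirteenth sharp eleven on C#.
root → C#
3rd (major 3rd) → E#
5th (perfect 5th) → G#
7th (minor 7th) → B
9th (major 9th) → D#
11th (augmented 11th) → F##
13th (major 13th) → A#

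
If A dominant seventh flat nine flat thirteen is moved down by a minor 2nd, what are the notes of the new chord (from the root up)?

A down a minor 2nd → G-sharp. New chord: G-sharp dominant seventh flat nine flat thirteen.
G-sharp — root
B-sharp — major 3rd
D-sharp — perfect 5th
F-sharp — minor 7th
A — minor 9th
E — minor 13th

G-sharp, B-sharp, D-sharp, F-sharp, A, E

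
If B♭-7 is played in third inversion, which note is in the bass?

B♭-7 in root position is B♭–D♭–F–A♭.
Third inversion places the seventh in the bass, which is A♭.

A♭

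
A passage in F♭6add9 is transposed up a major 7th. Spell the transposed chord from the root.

Eb G Bb C F

Transposed root: Fb → Eb (major 7th up). So we spell Eb six-nine:
Eb — root
G — major 3rd
Bb — perfect 5th
C — major 6th
F — major 9th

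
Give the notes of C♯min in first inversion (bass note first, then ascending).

In root position, C♯min is C#–E–G#.
First inversion puts the third (E) in the bass.

E, G#, C#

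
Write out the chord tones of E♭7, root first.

Root E♭, quality dominant seventh:
root → E♭
3rd (major 3rd) → G
5th (perfect 5th) → B♭
7th (minor 7th) → D♭

E♭  G  B♭  D♭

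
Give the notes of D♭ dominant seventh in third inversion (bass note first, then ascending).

D♭ dominant seventh = D-flat–F–A-flat–C-flat; third inversion → seventh (C-flat) lowest.

C-flat, D-flat, F, A-flat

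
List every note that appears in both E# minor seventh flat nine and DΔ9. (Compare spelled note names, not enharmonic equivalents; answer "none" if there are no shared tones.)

E# minor seventh flat nine: E# G# B# D# F#
DΔ9: D F# A C# E
Common to both → F#.

F#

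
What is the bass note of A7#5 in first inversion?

C#

A7#5 = A–C#–E#–G. First inversion → third in the bass = C#.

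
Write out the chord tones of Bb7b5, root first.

Bb, D, Fb, Ab

Bb7b5: dominant seventh flat five on Bb.
Root: Bb
Major 3rd (3rd): D
Diminished 5th (5th): Fb
Minor 7th (7th): Ab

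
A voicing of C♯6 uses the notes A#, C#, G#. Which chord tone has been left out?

E#

The full C♯6 chord is C#, E#, G#, A#.
Comparing with the voicing, the major 3rd (3rd) — E# — is absent.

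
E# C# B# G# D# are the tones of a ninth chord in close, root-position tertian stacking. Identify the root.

C#

Arranged so that each adjacent pair is a third by letter name: C# – E# – G# – B# – D#.
The bottom of that stack, C#, is the root (this is C# major ninth).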